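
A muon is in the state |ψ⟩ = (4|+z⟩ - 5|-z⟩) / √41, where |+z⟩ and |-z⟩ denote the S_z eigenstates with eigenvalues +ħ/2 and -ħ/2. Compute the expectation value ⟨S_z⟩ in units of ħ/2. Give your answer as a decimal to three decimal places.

⟨σ_z⟩ = |a|² - |b|² divided by |a|²+|b|², with a, b the |+z⟩, |-z⟩ amplitudes.
= (16 - 25)/41 = -9/41.
⟨S_z⟩ = (ħ/2)·⟨σ_z⟩.

-0.220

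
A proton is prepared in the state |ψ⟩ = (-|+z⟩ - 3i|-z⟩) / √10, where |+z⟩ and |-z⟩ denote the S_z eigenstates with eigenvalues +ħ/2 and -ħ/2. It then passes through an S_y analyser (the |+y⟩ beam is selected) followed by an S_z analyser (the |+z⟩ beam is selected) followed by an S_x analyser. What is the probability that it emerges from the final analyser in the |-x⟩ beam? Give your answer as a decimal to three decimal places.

First analyser (S_y): P(|+y⟩) = |⟨+y|ψ⟩|² = 16/20.
After stage 1 the state is |+y⟩; P(|+z⟩) = |⟨+z|+y⟩|² = 1/2.
After stage 2 the state is |+z⟩; P(|-x⟩) = |⟨-x|+z⟩|² = 1/2.
Joint probability = 16/20 × 1/2 × 1/2 = 0.200.

0.200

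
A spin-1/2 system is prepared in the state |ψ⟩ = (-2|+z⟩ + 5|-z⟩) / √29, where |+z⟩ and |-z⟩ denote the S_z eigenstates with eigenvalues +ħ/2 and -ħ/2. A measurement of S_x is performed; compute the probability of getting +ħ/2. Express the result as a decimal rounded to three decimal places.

|+x⟩ = (|+z⟩ + |-z⟩)/√2, so ⟨+x|ψ⟩ = (3) / (√2·√29).
P = |3|² / 58 = 9/58.

0.155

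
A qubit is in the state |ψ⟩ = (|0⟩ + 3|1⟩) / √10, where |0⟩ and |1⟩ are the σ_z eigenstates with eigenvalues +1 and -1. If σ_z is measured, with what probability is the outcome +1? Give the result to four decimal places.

0.1000

The +1 outcome corresponds to |0⟩. Its amplitude in |ψ⟩ is 1/√10.
P = |1|² / 10 = 1/10.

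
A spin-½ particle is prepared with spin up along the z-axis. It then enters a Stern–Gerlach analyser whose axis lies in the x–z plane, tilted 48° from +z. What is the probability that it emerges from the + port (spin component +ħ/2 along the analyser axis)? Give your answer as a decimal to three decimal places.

For spin-½, the probability of finding spin-up along an axis at angle θ to the initial spin direction is cos²(θ/2); spin-down is sin²(θ/2).
θ = 48°, so P = cos²(24°) ≈ 0.835.

0.835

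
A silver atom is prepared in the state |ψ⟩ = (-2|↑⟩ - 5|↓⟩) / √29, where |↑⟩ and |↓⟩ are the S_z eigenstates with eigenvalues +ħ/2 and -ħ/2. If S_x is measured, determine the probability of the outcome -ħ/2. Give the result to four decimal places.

0.1552

|-x⟩ = (|↑⟩ - |↓⟩)/√2, so ⟨-x|ψ⟩ = (3) / (√2·√29).
P = |3|² / 58 = 9/58.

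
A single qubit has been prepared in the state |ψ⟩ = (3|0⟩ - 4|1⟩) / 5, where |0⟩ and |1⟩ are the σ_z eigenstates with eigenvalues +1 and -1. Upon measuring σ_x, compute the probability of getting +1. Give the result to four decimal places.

|+x⟩ = (|0⟩ + |1⟩)/√2, so ⟨+x|ψ⟩ = (-1) / (√2·5).
P = |-1|² / 50 = 1/50.

0.0200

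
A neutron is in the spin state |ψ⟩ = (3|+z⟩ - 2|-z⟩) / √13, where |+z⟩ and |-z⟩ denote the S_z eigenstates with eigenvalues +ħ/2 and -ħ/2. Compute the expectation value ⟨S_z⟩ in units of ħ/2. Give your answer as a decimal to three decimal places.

⟨σ_z⟩ = |a|² - |b|² divided by |a|²+|b|², with a, b the |+z⟩, |-z⟩ amplitudes.
= (9 - 4)/13 = 5/13.
⟨S_z⟩ = (ħ/2)·⟨σ_z⟩.

0.385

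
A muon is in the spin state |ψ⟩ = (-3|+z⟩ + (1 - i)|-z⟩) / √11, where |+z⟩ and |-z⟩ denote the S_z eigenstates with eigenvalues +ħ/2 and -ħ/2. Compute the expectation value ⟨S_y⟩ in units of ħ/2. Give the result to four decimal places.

0.5455

⟨σ_y⟩ = 2 Im(a* b)/(|a|²+|b|²) with a = -3, b = (1 - i).
a* b = (-3 + 3i), so ⟨σ_y⟩ = 6/11.
⟨S_y⟩ = (ħ/2)·⟨σ_y⟩.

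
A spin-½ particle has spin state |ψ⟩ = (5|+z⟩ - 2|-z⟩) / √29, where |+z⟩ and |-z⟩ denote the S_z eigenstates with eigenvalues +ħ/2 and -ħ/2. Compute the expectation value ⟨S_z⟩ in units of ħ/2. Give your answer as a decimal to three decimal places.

⟨σ_z⟩ = |a|² - |b|² divided by |a|²+|b|², with a, b the |+z⟩, |-z⟩ amplitudes.
= (25 - 4)/29 = 21/29.
⟨S_z⟩ = (ħ/2)·⟨σ_z⟩.

0.724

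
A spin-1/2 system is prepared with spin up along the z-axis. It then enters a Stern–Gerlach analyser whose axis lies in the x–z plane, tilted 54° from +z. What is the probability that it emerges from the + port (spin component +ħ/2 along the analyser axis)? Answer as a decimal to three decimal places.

0.794

For spin-½, the probability of finding spin-up along an axis at angle θ to the initial spin direction is cos²(θ/2); spin-down is sin²(θ/2).
θ = 54°, so P = cos²(27°) ≈ 0.794.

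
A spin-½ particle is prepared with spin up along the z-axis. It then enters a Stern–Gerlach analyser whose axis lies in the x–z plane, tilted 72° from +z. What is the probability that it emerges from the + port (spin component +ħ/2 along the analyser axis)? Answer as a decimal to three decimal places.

For spin-½, the probability of finding spin-up along an axis at angle θ to the initial spin direction is cos²(θ/2); spin-down is sin²(θ/2).
θ = 72°, so P = cos²(36°) ≈ 0.655.

0.655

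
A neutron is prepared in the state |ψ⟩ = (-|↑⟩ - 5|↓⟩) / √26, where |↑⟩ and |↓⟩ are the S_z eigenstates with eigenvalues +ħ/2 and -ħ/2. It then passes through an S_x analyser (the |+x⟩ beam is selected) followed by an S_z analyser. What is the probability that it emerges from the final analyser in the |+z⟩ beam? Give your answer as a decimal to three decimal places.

0.346

First analyser (S_x): P(|+x⟩) = |⟨+x|ψ⟩|² = 36/52.
After stage 1 the state is |+x⟩; P(|+z⟩) = |⟨+z|+x⟩|² = 1/2.
Joint probability = 36/52 × 1/2 = 0.346.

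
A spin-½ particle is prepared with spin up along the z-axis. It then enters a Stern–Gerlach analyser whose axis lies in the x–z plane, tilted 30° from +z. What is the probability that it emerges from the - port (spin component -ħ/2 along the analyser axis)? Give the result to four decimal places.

For spin-½, the probability of finding spin-up along an axis at angle θ to the initial spin direction is cos²(θ/2); spin-down is sin²(θ/2).
θ = 30°, so P = sin²(15°) ≈ 0.0670.

0.0670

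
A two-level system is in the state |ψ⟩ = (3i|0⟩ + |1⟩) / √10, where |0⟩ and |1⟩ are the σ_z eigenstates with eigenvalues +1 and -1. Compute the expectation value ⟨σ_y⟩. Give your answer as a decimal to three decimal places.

-0.600

⟨σ_y⟩ = 2 Im(a* b)/(|a|²+|b|²) with a = 3i, b = 1.
a* b = -3i, so ⟨σ_y⟩ = -6/10.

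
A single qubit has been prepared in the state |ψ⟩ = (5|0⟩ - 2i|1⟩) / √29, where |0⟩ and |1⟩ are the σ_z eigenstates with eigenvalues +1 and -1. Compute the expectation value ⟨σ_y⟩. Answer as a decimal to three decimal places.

-0.690

⟨σ_y⟩ = 2 Im(a* b)/(|a|²+|b|²) with a = 5, b = -2i.
a* b = -10i, so ⟨σ_y⟩ = -20/29.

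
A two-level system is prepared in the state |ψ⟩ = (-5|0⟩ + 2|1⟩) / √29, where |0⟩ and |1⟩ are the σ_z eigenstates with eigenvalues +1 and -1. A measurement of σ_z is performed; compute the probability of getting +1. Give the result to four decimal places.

0.8621

The +1 outcome corresponds to |0⟩. Its amplitude in |ψ⟩ is -5/√29.
P = |-5|² / 29 = 25/29.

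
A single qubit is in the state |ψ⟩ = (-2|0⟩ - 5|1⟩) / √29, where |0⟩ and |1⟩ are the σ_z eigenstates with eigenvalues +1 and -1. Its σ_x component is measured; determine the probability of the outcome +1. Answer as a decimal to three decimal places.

|+x⟩ = (|0⟩ + |1⟩)/√2, so ⟨+x|ψ⟩ = (-7) / (√2·√29).
P = |-7|² / 58 = 49/58.

0.845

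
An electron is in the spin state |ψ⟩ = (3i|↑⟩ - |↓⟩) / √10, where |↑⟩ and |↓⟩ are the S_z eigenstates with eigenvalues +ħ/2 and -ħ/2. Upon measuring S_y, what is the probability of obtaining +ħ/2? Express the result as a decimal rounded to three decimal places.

|+y⟩ = (|↑⟩ + i|↓⟩)/√2, so ⟨+y|ψ⟩ = (4i) / (√2·√10).
P = |4i|² / 20 = 16/20.

0.800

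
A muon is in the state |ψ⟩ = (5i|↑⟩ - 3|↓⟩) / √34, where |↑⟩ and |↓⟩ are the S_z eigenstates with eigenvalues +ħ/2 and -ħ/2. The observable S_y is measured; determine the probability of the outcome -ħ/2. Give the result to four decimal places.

|-y⟩ = (|↑⟩ - i|↓⟩)/√2, so ⟨-y|ψ⟩ = (2i) / (√2·√34).
P = |2i|² / 68 = 4/68.

0.0588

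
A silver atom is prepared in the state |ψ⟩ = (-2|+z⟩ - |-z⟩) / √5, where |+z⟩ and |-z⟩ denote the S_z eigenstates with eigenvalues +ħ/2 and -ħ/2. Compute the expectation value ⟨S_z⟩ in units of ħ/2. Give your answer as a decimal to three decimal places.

⟨σ_z⟩ = |a|² - |b|² divided by |a|²+|b|², with a, b the |+z⟩, |-z⟩ amplitudes.
= (4 - 1)/5 = 3/5.
⟨S_z⟩ = (ħ/2)·⟨σ_z⟩.

0.600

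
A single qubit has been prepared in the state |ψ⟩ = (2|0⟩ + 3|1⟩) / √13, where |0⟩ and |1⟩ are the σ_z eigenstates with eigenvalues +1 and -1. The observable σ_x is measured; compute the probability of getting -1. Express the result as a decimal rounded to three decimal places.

|-x⟩ = (|0⟩ - |1⟩)/√2, so ⟨-x|ψ⟩ = (-1) / (√2·√13).
P = |-1|² / 26 = 1/26.

0.038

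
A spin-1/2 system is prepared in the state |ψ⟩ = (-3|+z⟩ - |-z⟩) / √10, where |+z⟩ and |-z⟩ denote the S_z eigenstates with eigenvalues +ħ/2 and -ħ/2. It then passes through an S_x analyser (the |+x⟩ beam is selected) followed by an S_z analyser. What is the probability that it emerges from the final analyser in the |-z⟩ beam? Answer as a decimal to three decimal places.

First analyser (S_x): P(|+x⟩) = |⟨+x|ψ⟩|² = 16/20.
After stage 1 the state is |+x⟩; P(|-z⟩) = |⟨-z|+x⟩|² = 1/2.
Joint probability = 16/20 × 1/2 = 0.400.

0.400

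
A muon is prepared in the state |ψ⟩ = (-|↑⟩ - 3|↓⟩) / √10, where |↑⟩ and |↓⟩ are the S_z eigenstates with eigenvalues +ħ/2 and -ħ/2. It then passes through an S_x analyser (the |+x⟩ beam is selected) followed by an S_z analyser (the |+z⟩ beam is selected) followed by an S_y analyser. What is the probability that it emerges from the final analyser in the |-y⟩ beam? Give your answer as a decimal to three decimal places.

0.200

First analyser (S_x): P(|+x⟩) = |⟨+x|ψ⟩|² = 16/20.
After stage 1 the state is |+x⟩; P(|+z⟩) = |⟨+z|+x⟩|² = 1/2.
After stage 2 the state is |+z⟩; P(|-y⟩) = |⟨-y|+z⟩|² = 1/2.
Joint probability = 16/20 × 1/2 × 1/2 = 0.200.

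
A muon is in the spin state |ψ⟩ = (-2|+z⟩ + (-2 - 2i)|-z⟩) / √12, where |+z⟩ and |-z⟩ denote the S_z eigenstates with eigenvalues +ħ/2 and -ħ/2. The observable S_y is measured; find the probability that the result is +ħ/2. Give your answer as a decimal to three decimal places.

|+y⟩ = (|+z⟩ + i|-z⟩)/√2, so ⟨+y|ψ⟩ = (-4 + 2i) / (√2·√12).
P = |-4 + 2i|² / 24 = 20/24.

0.833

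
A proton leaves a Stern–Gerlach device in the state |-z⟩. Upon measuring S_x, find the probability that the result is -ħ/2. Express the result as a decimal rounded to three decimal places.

0.500

In the S_z basis, |-z⟩ = |↓⟩ and |-x⟩ = (|↑⟩ - |↓⟩)/√2.
|⟨-x|-z⟩|² = 1/2.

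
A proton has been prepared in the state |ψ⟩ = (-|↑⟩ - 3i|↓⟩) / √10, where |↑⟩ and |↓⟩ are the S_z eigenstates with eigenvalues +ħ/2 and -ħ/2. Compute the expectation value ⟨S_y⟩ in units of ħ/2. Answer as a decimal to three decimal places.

0.600

⟨σ_y⟩ = 2 Im(a* b)/(|a|²+|b|²) with a = -1, b = -3i.
a* b = 3i, so ⟨σ_y⟩ = 6/10.
⟨S_y⟩ = (ħ/2)·⟨σ_y⟩.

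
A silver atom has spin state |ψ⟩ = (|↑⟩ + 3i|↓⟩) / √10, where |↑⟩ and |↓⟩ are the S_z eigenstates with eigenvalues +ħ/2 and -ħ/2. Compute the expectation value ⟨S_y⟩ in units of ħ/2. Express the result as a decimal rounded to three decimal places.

⟨σ_y⟩ = 2 Im(a* b)/(|a|²+|b|²) with a = 1, b = 3i.
a* b = 3i, so ⟨σ_y⟩ = 6/10.
⟨S_y⟩ = (ħ/2)·⟨σ_y⟩.

0.600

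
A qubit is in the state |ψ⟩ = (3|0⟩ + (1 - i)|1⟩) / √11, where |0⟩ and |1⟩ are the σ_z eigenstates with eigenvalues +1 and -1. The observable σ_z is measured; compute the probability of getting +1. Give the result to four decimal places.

0.8182

The +1 outcome corresponds to |0⟩. Its amplitude in |ψ⟩ is 3/√11.
P = |3|² / 11 = 9/11.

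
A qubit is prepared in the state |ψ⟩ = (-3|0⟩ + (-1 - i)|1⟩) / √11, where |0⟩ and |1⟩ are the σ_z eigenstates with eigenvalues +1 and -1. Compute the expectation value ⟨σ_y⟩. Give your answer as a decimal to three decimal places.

⟨σ_y⟩ = 2 Im(a* b)/(|a|²+|b|²) with a = -3, b = (-1 - i).
a* b = (3 + 3i), so ⟨σ_y⟩ = 6/11.

0.545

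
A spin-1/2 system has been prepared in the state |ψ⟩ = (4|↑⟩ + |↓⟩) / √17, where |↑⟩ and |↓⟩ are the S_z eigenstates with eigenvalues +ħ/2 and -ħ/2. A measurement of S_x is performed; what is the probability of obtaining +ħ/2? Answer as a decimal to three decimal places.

0.735

|+x⟩ = (|↑⟩ + |↓⟩)/√2, so ⟨+x|ψ⟩ = (5) / (√2·√17).
P = |5|² / 34 = 25/34.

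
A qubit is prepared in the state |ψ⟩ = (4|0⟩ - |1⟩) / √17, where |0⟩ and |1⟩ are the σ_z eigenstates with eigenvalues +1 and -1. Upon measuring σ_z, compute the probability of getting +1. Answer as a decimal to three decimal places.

0.941

The +1 outcome corresponds to |0⟩. Its amplitude in |ψ⟩ is 4/√17.
P = |4|² / 17 = 16/17.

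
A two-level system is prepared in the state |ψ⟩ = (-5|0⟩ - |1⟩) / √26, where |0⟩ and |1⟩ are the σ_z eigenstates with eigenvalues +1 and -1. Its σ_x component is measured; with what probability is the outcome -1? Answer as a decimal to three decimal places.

|-x⟩ = (|0⟩ - |1⟩)/√2, so ⟨-x|ψ⟩ = (-4) / (√2·√26).
P = |-4|² / 52 = 16/52.

0.308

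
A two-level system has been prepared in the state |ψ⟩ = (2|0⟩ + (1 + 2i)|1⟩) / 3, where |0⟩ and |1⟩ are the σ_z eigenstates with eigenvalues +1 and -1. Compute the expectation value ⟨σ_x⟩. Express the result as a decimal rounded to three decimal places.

0.444

⟨σ_x⟩ = 2 Re(a* b)/(|a|²+|b|²) with a = 2, b = (1 + 2i).
a* b = (2 + 4i), so ⟨σ_x⟩ = 4/9.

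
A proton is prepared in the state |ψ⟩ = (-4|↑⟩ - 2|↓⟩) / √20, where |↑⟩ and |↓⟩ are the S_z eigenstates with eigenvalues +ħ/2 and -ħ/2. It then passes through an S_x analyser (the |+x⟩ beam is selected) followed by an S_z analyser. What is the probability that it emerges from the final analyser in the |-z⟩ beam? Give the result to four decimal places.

First analyser (S_x): P(|+x⟩) = |⟨+x|ψ⟩|² = 36/40.
After stage 1 the state is |+x⟩; P(|-z⟩) = |⟨-z|+x⟩|² = 1/2.
Joint probability = 36/40 × 1/2 = 0.4500.

0.4500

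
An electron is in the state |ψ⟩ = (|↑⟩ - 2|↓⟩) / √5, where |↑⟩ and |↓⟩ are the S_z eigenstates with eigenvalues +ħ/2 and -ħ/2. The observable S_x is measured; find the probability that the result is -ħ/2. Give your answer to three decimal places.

|-x⟩ = (|↑⟩ - |↓⟩)/√2, so ⟨-x|ψ⟩ = (3) / (√2·√5).
P = |3|² / 10 = 9/10.

0.900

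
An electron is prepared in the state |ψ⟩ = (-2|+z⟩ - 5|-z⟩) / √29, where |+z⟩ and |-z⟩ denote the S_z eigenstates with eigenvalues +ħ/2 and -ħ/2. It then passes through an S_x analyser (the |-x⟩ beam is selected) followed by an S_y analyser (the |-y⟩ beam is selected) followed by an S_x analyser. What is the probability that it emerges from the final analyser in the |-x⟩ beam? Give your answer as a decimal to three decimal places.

0.039

First analyser (S_x): P(|-x⟩) = |⟨-x|ψ⟩|² = 9/58.
After stage 1 the state is |-x⟩; P(|-y⟩) = |⟨-y|-x⟩|² = 1/2.
After stage 2 the state is |-y⟩; P(|-x⟩) = |⟨-x|-y⟩|² = 1/2.
Joint probability = 9/58 × 1/2 × 1/2 = 0.039.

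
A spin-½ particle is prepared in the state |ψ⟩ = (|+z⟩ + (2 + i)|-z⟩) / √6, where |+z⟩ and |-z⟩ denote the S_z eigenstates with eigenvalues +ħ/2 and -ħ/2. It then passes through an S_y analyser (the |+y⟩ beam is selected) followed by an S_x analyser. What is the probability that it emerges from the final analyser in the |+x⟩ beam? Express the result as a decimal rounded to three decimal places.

First analyser (S_y): P(|+y⟩) = |⟨+y|ψ⟩|² = 8/12.
After stage 1 the state is |+y⟩; P(|+x⟩) = |⟨+x|+y⟩|² = 1/2.
Joint probability = 8/12 × 1/2 = 0.333.

0.333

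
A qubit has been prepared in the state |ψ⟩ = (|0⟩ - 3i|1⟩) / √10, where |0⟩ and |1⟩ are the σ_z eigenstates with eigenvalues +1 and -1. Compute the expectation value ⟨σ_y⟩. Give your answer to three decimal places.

-0.600

⟨σ_y⟩ = 2 Im(a* b)/(|a|²+|b|²) with a = 1, b = -3i.
a* b = -3i, so ⟨σ_y⟩ = -6/10.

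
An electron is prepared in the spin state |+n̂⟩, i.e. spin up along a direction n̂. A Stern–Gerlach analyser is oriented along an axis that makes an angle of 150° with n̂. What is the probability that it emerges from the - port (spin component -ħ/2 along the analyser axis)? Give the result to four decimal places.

For spin-½, the probability of finding spin-up along an axis at angle θ to the initial spin direction is cos²(θ/2); spin-down is sin²(θ/2).
θ = 150°, so P = sin²(75°) ≈ 0.9330.

0.9330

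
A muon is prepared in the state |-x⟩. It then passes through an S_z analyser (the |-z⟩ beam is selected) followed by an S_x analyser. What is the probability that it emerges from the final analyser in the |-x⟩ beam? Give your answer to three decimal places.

First analyser (S_z): from |-x⟩, P(|-z⟩) = 1/2.
After stage 1 the state is |-z⟩; P(|-x⟩) = |⟨-x|-z⟩|² = 1/2.
Joint probability = 1/2 × 1/2 = 0.250.

0.250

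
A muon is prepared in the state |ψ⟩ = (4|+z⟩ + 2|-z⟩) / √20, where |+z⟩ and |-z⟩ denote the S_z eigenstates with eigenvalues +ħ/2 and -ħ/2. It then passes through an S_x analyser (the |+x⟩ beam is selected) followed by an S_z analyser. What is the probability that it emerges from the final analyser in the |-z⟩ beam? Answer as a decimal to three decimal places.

0.450

First analyser (S_x): P(|+x⟩) = |⟨+x|ψ⟩|² = 36/40.
After stage 1 the state is |+x⟩; P(|-z⟩) = |⟨-z|+x⟩|² = 1/2.
Joint probability = 36/40 × 1/2 = 0.450.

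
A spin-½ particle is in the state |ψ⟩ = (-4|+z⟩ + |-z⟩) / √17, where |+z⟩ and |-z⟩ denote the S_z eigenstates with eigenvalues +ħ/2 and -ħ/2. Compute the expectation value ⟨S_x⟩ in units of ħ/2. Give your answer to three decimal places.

-0.471

⟨σ_x⟩ = 2 Re(a* b)/(|a|²+|b|²) with a = -4, b = 1.
a* b = -4, so ⟨σ_x⟩ = -8/17.
⟨S_x⟩ = (ħ/2)·⟨σ_x⟩.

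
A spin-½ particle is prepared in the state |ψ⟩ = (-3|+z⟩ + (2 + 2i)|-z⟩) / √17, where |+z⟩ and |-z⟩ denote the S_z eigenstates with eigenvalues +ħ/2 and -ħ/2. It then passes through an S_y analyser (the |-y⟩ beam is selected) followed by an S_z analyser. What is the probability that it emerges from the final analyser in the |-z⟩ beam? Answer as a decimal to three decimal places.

0.426

First analyser (S_y): P(|-y⟩) = |⟨-y|ψ⟩|² = 29/34.
After stage 1 the state is |-y⟩; P(|-z⟩) = |⟨-z|-y⟩|² = 1/2.
Joint probability = 29/34 × 1/2 = 0.426.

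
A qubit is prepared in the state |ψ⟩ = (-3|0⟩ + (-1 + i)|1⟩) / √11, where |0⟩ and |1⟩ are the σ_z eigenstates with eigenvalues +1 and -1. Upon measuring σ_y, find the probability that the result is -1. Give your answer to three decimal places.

|-y⟩ = (|0⟩ - i|1⟩)/√2, so ⟨-y|ψ⟩ = (-4 - i) / (√2·√11).
P = |-4 - i|² / 22 = 17/22.

0.773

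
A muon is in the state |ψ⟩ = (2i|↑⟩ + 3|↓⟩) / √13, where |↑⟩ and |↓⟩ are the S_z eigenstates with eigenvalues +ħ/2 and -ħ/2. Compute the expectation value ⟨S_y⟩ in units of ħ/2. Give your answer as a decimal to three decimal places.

⟨σ_y⟩ = 2 Im(a* b)/(|a|²+|b|²) with a = 2i, b = 3.
a* b = -6i, so ⟨σ_y⟩ = -12/13.
⟨S_y⟩ = (ħ/2)·⟨σ_y⟩.

-0.923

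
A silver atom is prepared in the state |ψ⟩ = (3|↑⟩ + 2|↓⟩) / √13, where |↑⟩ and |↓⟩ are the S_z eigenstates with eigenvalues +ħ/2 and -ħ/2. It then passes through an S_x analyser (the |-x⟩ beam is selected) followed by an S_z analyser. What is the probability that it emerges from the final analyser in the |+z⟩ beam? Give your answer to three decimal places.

0.019

First analyser (S_x): P(|-x⟩) = |⟨-x|ψ⟩|² = 1/26.
After stage 1 the state is |-x⟩; P(|+z⟩) = |⟨+z|-x⟩|² = 1/2.
Joint probability = 1/26 × 1/2 = 0.019.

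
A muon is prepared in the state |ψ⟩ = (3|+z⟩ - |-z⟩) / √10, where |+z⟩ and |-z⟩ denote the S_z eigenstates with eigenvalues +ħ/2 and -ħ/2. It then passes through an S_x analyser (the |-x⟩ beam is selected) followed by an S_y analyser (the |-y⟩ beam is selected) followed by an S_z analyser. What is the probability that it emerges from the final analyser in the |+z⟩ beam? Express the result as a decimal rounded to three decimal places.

0.200

First analyser (S_x): P(|-x⟩) = |⟨-x|ψ⟩|² = 16/20.
After stage 1 the state is |-x⟩; P(|-y⟩) = |⟨-y|-x⟩|² = 1/2.
After stage 2 the state is |-y⟩; P(|+z⟩) = |⟨+z|-y⟩|² = 1/2.
Joint probability = 16/20 × 1/2 × 1/2 = 0.200.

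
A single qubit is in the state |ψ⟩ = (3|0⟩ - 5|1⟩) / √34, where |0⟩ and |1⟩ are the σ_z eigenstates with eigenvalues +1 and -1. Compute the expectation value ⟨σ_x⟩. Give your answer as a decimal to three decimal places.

-0.882

⟨σ_x⟩ = 2 Re(a* b)/(|a|²+|b|²) with a = 3, b = -5.
a* b = -15, so ⟨σ_x⟩ = -30/34.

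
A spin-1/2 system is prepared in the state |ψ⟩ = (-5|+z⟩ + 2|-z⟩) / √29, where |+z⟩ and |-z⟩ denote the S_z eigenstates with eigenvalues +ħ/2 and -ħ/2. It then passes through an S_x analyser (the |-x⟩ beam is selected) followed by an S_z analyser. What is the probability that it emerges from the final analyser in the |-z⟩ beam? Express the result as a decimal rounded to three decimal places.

0.422

First analyser (S_x): P(|-x⟩) = |⟨-x|ψ⟩|² = 49/58.
After stage 1 the state is |-x⟩; P(|-z⟩) = |⟨-z|-x⟩|² = 1/2.
Joint probability = 49/58 × 1/2 = 0.422.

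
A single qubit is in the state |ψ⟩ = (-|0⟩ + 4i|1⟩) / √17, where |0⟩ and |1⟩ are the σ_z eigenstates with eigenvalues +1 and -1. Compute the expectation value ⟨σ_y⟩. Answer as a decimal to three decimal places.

⟨σ_y⟩ = 2 Im(a* b)/(|a|²+|b|²) with a = -1, b = 4i.
a* b = -4i, so ⟨σ_y⟩ = -8/17.

-0.471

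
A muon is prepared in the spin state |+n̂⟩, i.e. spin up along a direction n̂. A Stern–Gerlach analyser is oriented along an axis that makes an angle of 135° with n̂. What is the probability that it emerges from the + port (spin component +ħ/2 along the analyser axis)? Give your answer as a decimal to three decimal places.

For spin-½, the probability of finding spin-up along an axis at angle θ to the initial spin direction is cos²(θ/2); spin-down is sin²(θ/2).
θ = 135°, so P = cos²(67.5°) ≈ 0.146.

0.146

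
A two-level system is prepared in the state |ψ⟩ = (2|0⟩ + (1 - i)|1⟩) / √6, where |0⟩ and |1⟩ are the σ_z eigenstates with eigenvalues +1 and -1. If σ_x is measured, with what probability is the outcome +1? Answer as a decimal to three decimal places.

|+x⟩ = (|0⟩ + |1⟩)/√2, so ⟨+x|ψ⟩ = (3 - i) / (√2·√6).
P = |3 - i|² / 12 = 10/12.

0.833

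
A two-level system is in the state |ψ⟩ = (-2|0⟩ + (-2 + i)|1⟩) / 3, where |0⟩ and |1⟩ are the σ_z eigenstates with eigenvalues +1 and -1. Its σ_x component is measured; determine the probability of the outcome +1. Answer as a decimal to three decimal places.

|+x⟩ = (|0⟩ + |1⟩)/√2, so ⟨+x|ψ⟩ = (-4 + i) / (√2·3).
P = |-4 + i|² / 18 = 17/18.

0.944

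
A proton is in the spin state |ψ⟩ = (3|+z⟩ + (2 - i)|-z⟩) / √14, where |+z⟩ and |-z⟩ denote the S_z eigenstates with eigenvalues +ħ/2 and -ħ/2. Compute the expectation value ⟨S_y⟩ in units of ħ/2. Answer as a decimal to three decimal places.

-0.429

⟨σ_y⟩ = 2 Im(a* b)/(|a|²+|b|²) with a = 3, b = (2 - i).
a* b = (6 - 3i), so ⟨σ_y⟩ = -6/14.
⟨S_y⟩ = (ħ/2)·⟨σ_y⟩.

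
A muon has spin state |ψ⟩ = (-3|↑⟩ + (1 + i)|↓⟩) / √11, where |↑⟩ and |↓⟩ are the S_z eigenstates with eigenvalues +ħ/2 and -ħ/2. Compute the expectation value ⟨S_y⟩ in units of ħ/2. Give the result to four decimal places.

-0.5455

⟨σ_y⟩ = 2 Im(a* b)/(|a|²+|b|²) with a = -3, b = (1 + i).
a* b = (-3 - 3i), so ⟨σ_y⟩ = -6/11.
⟨S_y⟩ = (ħ/2)·⟨σ_y⟩.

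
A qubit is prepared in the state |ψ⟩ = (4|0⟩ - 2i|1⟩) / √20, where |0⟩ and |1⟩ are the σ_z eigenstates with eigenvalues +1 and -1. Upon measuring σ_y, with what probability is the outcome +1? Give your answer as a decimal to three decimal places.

0.100

|+y⟩ = (|0⟩ + i|1⟩)/√2, so ⟨+y|ψ⟩ = (2) / (√2·√20).
P = |2|² / 40 = 4/40.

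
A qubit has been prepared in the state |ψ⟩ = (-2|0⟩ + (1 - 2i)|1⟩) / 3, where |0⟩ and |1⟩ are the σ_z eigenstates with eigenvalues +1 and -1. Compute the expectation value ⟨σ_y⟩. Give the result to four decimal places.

⟨σ_y⟩ = 2 Im(a* b)/(|a|²+|b|²) with a = -2, b = (1 - 2i).
a* b = (-2 + 4i), so ⟨σ_y⟩ = 8/9.

0.8889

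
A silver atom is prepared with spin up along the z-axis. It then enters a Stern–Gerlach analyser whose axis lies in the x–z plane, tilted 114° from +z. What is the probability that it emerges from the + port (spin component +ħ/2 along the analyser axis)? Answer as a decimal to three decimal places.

For spin-½, the probability of finding spin-up along an axis at angle θ to the initial spin direction is cos²(θ/2); spin-down is sin²(θ/2).
θ = 114°, so P = cos²(57°) ≈ 0.297.

0.297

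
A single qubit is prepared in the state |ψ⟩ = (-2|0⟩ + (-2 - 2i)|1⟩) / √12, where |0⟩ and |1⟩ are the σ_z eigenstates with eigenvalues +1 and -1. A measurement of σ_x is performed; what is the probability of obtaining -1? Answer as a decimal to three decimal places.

0.167

|-x⟩ = (|0⟩ - |1⟩)/√2, so ⟨-x|ψ⟩ = (2i) / (√2·√12).
P = |2i|² / 24 = 4/24.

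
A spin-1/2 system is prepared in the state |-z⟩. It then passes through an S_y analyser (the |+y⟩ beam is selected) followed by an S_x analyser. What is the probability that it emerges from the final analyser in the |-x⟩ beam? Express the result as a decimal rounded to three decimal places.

0.250

First analyser (S_y): from |-z⟩, P(|+y⟩) = 1/2.
After stage 1 the state is |+y⟩; P(|-x⟩) = |⟨-x|+y⟩|² = 1/2.
Joint probability = 1/2 × 1/2 = 0.250.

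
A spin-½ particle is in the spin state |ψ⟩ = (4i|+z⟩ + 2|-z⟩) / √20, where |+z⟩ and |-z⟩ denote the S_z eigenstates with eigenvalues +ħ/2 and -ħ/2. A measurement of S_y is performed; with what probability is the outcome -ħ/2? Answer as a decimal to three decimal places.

0.900

|-y⟩ = (|+z⟩ - i|-z⟩)/√2, so ⟨-y|ψ⟩ = (6i) / (√2·√20).
P = |6i|² / 40 = 36/40.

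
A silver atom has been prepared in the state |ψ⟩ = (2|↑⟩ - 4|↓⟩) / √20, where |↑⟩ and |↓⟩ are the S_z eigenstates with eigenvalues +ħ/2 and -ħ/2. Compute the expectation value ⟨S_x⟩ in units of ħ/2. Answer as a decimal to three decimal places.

⟨σ_x⟩ = 2 Re(a* b)/(|a|²+|b|²) with a = 2, b = -4.
a* b = -8, so ⟨σ_x⟩ = -16/20.
⟨S_x⟩ = (ħ/2)·⟨σ_x⟩.

-0.800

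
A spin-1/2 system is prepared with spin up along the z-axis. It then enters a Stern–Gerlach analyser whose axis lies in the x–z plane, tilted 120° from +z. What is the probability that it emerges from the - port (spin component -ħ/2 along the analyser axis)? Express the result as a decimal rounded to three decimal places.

0.750

For spin-½, the probability of finding spin-up along an axis at angle θ to the initial spin direction is cos²(θ/2); spin-down is sin²(θ/2).
θ = 120°, so P = sin²(60°) ≈ 0.750.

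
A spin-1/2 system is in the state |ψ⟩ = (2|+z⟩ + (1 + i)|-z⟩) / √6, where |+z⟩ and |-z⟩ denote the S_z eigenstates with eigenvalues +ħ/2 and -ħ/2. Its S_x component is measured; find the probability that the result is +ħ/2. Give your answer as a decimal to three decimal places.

|+x⟩ = (|+z⟩ + |-z⟩)/√2, so ⟨+x|ψ⟩ = (3 + i) / (√2·√6).
P = |3 + i|² / 12 = 10/12.

0.833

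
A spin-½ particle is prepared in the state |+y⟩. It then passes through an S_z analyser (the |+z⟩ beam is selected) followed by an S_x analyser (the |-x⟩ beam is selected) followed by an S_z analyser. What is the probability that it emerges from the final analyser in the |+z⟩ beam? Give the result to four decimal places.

First analyser (S_z): from |+y⟩, P(|+z⟩) = 1/2.
After stage 1 the state is |+z⟩; P(|-x⟩) = |⟨-x|+z⟩|² = 1/2.
After stage 2 the state is |-x⟩; P(|+z⟩) = |⟨+z|-x⟩|² = 1/2.
Joint probability = 1/2 × 1/2 × 1/2 = 0.1250.

0.1250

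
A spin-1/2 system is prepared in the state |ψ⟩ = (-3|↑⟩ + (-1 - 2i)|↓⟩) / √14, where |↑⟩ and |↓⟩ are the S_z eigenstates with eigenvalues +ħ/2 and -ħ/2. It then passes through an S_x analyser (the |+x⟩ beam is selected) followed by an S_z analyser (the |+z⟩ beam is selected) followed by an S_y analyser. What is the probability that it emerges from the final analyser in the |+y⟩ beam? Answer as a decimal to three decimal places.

First analyser (S_x): P(|+x⟩) = |⟨+x|ψ⟩|² = 20/28.
After stage 1 the state is |+x⟩; P(|+z⟩) = |⟨+z|+x⟩|² = 1/2.
After stage 2 the state is |+z⟩; P(|+y⟩) = |⟨+y|+z⟩|² = 1/2.
Joint probability = 20/28 × 1/2 × 1/2 = 0.179.

0.179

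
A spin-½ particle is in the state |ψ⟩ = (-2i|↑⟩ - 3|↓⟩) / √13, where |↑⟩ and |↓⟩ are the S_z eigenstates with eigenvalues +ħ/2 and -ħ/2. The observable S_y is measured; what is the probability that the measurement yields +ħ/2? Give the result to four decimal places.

0.0385

|+y⟩ = (|↑⟩ + i|↓⟩)/√2, so ⟨+y|ψ⟩ = (i) / (√2·√13).
P = |i|² / 26 = 1/26.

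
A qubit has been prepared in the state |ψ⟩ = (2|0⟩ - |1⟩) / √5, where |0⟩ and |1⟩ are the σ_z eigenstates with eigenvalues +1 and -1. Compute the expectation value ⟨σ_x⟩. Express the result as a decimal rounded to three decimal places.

⟨σ_x⟩ = 2 Re(a* b)/(|a|²+|b|²) with a = 2, b = -1.
a* b = -2, so ⟨σ_x⟩ = -4/5.

-0.800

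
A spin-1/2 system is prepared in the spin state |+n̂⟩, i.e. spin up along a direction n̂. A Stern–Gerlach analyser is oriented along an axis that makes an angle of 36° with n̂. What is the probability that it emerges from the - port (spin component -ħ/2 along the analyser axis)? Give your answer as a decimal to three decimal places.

For spin-½, the probability of finding spin-up along an axis at angle θ to the initial spin direction is cos²(θ/2); spin-down is sin²(θ/2).
θ = 36°, so P = sin²(18°) ≈ 0.095.

0.095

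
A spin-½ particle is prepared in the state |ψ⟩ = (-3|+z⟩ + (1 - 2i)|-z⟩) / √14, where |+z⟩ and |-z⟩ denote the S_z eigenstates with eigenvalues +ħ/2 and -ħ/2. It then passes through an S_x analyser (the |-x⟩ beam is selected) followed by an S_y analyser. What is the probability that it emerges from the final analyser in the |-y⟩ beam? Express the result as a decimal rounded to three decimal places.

First analyser (S_x): P(|-x⟩) = |⟨-x|ψ⟩|² = 20/28.
After stage 1 the state is |-x⟩; P(|-y⟩) = |⟨-y|-x⟩|² = 1/2.
Joint probability = 20/28 × 1/2 = 0.357.

0.357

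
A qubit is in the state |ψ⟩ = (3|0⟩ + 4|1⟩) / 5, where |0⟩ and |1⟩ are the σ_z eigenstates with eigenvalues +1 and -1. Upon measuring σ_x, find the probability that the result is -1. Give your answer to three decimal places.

|-x⟩ = (|0⟩ - |1⟩)/√2, so ⟨-x|ψ⟩ = (-1) / (√2·5).
P = |-1|² / 50 = 1/50.

0.020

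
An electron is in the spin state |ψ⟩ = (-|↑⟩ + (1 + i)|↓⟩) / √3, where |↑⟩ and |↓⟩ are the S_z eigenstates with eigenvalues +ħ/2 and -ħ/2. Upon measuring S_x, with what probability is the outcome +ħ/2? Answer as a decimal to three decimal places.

0.167

|+x⟩ = (|↑⟩ + |↓⟩)/√2, so ⟨+x|ψ⟩ = (i) / (√2·√3).
P = |i|² / 6 = 1/6.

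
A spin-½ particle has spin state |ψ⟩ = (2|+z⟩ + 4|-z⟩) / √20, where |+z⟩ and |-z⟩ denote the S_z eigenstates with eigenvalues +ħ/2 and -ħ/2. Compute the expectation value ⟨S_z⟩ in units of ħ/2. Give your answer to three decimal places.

-0.600

⟨σ_z⟩ = |a|² - |b|² divided by |a|²+|b|², with a, b the |+z⟩, |-z⟩ amplitudes.
= (4 - 16)/20 = -12/20.
⟨S_z⟩ = (ħ/2)·⟨σ_z⟩.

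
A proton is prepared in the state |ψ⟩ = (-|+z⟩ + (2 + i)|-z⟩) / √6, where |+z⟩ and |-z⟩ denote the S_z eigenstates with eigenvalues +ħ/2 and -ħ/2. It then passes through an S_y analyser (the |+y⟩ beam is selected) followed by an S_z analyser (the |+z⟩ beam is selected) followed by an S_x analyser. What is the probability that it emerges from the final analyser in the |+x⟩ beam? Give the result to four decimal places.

0.0833

First analyser (S_y): P(|+y⟩) = |⟨+y|ψ⟩|² = 4/12.
After stage 1 the state is |+y⟩; P(|+z⟩) = |⟨+z|+y⟩|² = 1/2.
After stage 2 the state is |+z⟩; P(|+x⟩) = |⟨+x|+z⟩|² = 1/2.
Joint probability = 4/12 × 1/2 × 1/2 = 0.0833.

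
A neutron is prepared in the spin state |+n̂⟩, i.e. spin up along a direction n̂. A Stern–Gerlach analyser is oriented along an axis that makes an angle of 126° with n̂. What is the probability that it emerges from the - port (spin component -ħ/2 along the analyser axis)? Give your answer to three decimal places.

0.794

For spin-½, the probability of finding spin-up along an axis at angle θ to the initial spin direction is cos²(θ/2); spin-down is sin²(θ/2).
θ = 126°, so P = sin²(63°) ≈ 0.794.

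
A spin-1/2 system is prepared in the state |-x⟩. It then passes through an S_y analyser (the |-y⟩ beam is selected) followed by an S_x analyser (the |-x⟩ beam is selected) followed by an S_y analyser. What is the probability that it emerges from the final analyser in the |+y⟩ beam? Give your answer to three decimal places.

0.125

First analyser (S_y): from |-x⟩, P(|-y⟩) = 1/2.
After stage 1 the state is |-y⟩; P(|-x⟩) = |⟨-x|-y⟩|² = 1/2.
After stage 2 the state is |-x⟩; P(|+y⟩) = |⟨+y|-x⟩|² = 1/2.
Joint probability = 1/2 × 1/2 × 1/2 = 0.125.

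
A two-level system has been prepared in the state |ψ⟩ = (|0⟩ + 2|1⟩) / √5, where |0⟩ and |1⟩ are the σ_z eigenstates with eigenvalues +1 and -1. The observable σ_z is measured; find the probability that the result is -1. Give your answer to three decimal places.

0.800

The -1 outcome corresponds to |1⟩. Its amplitude in |ψ⟩ is 2/√5.
P = |2|² / 5 = 4/5.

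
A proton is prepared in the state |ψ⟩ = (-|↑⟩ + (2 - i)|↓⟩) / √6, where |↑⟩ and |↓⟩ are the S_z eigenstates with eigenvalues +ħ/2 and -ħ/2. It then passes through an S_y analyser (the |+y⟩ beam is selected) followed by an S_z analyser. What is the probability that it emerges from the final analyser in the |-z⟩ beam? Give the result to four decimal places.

First analyser (S_y): P(|+y⟩) = |⟨+y|ψ⟩|² = 8/12.
After stage 1 the state is |+y⟩; P(|-z⟩) = |⟨-z|+y⟩|² = 1/2.
Joint probability = 8/12 × 1/2 = 0.3333.

0.3333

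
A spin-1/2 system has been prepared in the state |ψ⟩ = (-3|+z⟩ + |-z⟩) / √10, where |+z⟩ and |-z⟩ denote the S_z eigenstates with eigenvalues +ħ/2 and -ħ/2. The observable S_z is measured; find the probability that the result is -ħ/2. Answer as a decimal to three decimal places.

0.100

The -ħ/2 outcome corresponds to |-z⟩. Its amplitude in |ψ⟩ is 1/√10.
P = |1|² / 10 = 1/10.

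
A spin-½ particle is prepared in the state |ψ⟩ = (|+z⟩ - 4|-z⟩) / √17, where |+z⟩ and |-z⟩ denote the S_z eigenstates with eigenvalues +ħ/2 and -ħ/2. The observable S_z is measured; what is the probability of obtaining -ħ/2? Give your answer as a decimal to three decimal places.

0.941

The -ħ/2 outcome corresponds to |-z⟩. Its amplitude in |ψ⟩ is -4/√17.
P = |-4|² / 17 = 16/17.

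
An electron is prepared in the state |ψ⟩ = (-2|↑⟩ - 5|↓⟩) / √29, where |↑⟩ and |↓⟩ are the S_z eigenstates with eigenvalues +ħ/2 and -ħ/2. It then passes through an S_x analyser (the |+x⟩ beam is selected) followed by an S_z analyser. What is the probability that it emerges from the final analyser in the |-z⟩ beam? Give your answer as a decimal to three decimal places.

0.422

First analyser (S_x): P(|+x⟩) = |⟨+x|ψ⟩|² = 49/58.
After stage 1 the state is |+x⟩; P(|-z⟩) = |⟨-z|+x⟩|² = 1/2.
Joint probability = 49/58 × 1/2 = 0.422.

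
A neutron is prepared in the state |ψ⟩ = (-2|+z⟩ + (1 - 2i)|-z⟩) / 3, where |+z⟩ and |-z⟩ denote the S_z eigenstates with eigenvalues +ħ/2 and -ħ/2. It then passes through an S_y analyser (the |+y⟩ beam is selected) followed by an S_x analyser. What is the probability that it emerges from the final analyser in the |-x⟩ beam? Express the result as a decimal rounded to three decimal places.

First analyser (S_y): P(|+y⟩) = |⟨+y|ψ⟩|² = 17/18.
After stage 1 the state is |+y⟩; P(|-x⟩) = |⟨-x|+y⟩|² = 1/2.
Joint probability = 17/18 × 1/2 = 0.472.

0.472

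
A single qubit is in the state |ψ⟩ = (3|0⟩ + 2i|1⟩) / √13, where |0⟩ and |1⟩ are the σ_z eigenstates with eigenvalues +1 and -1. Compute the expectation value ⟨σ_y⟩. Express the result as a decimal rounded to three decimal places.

0.923

⟨σ_y⟩ = 2 Im(a* b)/(|a|²+|b|²) with a = 3, b = 2i.
a* b = 6i, so ⟨σ_y⟩ = 12/13.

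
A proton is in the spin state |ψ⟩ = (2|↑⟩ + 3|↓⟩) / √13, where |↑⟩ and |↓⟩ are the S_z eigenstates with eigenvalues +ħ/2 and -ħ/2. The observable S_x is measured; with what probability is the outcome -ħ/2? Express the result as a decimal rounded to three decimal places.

0.038

|-x⟩ = (|↑⟩ - |↓⟩)/√2, so ⟨-x|ψ⟩ = (-1) / (√2·√13).
P = |-1|² / 26 = 1/26.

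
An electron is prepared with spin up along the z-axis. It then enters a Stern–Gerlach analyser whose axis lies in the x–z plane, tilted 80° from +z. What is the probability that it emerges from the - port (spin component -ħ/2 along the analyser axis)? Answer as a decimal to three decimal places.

0.413

For spin-½, the probability of finding spin-up along an axis at angle θ to the initial spin direction is cos²(θ/2); spin-down is sin²(θ/2).
θ = 80°, so P = sin²(40°) ≈ 0.413.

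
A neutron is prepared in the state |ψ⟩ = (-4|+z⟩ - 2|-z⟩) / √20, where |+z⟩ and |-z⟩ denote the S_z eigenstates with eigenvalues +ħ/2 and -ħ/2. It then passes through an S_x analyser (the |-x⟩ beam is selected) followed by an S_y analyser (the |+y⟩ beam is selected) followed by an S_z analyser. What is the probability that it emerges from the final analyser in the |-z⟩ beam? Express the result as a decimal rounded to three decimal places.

First analyser (S_x): P(|-x⟩) = |⟨-x|ψ⟩|² = 4/40.
After stage 1 the state is |-x⟩; P(|+y⟩) = |⟨+y|-x⟩|² = 1/2.
After stage 2 the state is |+y⟩; P(|-z⟩) = |⟨-z|+y⟩|² = 1/2.
Joint probability = 4/40 × 1/2 × 1/2 = 0.025.

0.025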